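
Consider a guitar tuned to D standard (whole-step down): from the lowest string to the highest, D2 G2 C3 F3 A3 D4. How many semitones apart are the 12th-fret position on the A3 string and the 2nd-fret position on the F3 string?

14 semitones

A3 at fret 12 → A4 (MIDI 69); F3 at fret 2 → G3 (MIDI 55).
69 − 55 = 14, so the two pitches are 14 semitones apart, with A4 the higher.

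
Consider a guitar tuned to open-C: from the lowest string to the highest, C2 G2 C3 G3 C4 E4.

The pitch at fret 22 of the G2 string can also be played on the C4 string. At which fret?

Fret 22 on G2 is MIDI 43 + 22 = 65 (F4). On the C4 string (open MIDI 60), that pitch is 65 − 60 = fret 5.

5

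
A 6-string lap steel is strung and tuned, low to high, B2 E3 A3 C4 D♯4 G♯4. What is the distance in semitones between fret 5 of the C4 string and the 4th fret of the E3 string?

9 semitones

C4 at fret 5 → F4 (MIDI 65); E3 at fret 4 → G♯3 (MIDI 56).
65 − 56 = 9, so the two pitches are 9 semitones apart, with F4 the higher.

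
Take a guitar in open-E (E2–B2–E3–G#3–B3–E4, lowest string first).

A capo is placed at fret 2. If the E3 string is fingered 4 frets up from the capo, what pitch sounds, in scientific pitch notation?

The capo raises the open E3 by 2 semitones to F#3; fretting 4 more gives E3 + 2 + 4 = E3 + 6 semitones = A#3.

A#3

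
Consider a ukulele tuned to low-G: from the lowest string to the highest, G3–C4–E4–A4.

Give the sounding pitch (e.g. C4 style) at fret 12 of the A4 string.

The open A4 string plus 12 semitones: A–A#–B–C–…–G–G#–A.
The walk passes from B into C once, so the octave number goes from 4 to 5.

A5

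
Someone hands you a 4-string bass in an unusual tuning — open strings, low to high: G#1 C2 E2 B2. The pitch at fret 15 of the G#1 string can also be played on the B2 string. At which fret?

0

Fret 15 on G#1 is MIDI 32 + 15 = 47 (B2). On the B2 string (open MIDI 47), that pitch is 47 − 47 = fret 0.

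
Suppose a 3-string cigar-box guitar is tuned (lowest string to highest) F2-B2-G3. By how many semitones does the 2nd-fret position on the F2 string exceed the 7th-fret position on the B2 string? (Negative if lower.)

-11 semitones

F2 at fret 2 → G2 (MIDI 43); B2 at fret 7 → G♭3 (MIDI 54).
43 − 54 = -11, so the two pitches are 11 semitones apart.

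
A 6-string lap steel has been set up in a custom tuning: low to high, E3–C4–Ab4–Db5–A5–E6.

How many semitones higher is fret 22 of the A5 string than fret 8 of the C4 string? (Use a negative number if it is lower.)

A5 at fret 22 → G7 (MIDI 103); C4 at fret 8 → Ab4 (MIDI 68).
103 − 68 = 35, so the two pitches are 35 semitones apart.

35 semitones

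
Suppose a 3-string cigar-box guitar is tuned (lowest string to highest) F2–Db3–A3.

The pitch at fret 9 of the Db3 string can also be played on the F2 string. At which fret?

Fret 9 on Db3 is MIDI 49 + 9 = 58 (Bb3). On the F2 string (open MIDI 41), that pitch is 58 − 41 = fret 17.

17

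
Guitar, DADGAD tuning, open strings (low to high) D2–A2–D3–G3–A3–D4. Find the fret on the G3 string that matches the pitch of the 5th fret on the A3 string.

7

Fret 5 on A3 is MIDI 57 + 5 = 62 (D4). On the G3 string (open MIDI 55), that pitch is 62 − 55 = fret 7.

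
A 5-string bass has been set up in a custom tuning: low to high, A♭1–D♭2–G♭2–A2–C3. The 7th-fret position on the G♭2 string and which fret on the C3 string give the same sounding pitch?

1

Fret 7 on G♭2 is MIDI 42 + 7 = 49 (D♭3). On the C3 string (open MIDI 48), that pitch is 49 − 48 = fret 1.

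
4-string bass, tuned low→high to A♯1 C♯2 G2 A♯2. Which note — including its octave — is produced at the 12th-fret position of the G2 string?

G2 is MIDI 43. Adding 12 gives 55, which is G3.

G3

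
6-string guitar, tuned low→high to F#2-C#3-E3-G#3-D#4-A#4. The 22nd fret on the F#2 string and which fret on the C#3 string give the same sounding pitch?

F#2 at fret 22 is F#2 + 22 semitones = E4.
The open C#3 string is 7 semitones above the open F#2, so the same pitch on the C#3 string lies at fret 22 − 7 = 15.

15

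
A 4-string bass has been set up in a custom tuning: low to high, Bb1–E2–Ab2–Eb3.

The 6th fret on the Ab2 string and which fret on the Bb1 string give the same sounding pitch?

Fret 6 on Ab2 is MIDI 44 + 6 = 50 (D3). On the Bb1 string (open MIDI 34), that pitch is 50 − 34 = fret 16.

16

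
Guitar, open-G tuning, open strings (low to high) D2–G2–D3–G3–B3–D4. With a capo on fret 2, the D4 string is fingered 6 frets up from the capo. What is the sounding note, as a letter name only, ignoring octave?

The capo raises the open D4 by 2 semitones to E4; fretting 6 more gives D4 + 2 + 6 = D4 + 8 semitones, landing on A♯.
(Also written B♭.)

A♯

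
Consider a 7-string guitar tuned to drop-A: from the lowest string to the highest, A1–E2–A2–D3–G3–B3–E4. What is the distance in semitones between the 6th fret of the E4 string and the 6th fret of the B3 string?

E4 at fret 6 → A♯4 (MIDI 70); B3 at fret 6 → F4 (MIDI 65).
70 − 65 = 5, so the two pitches are 5 semitones apart, with A♯4 the higher.

5 semitones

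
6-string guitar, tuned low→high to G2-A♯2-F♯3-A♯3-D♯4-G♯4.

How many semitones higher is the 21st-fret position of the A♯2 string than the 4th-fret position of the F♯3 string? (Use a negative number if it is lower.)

9 semitones

A♯2 at fret 21 → G4 (MIDI 67); F♯3 at fret 4 → A♯3 (MIDI 58).
67 − 58 = 9, so the two pitches are 9 semitones apart.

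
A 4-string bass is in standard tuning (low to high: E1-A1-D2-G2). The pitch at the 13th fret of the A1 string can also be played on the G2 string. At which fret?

3

A1 at fret 13 is A1 + 13 semitones = A#2.
The open G2 string is 10 semitones above the open A1, so the same pitch on the G2 string lies at fret 13 − 10 = 3.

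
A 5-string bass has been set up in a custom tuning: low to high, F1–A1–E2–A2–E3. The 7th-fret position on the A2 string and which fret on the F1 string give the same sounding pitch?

Fret 7 on A2 is MIDI 45 + 7 = 52 (E3). On the F1 string (open MIDI 29), that pitch is 52 − 29 = fret 23.

23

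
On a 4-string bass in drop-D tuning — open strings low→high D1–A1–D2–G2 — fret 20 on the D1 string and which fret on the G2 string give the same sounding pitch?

Fret 20 on D1 is MIDI 26 + 20 = 46 (A#2). On the G2 string (open MIDI 43), that pitch is 46 − 43 = fret 3.

3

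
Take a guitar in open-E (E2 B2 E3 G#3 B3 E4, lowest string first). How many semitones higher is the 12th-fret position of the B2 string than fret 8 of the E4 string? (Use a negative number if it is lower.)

-13 semitones

B2 at fret 12 → B3 (MIDI 59); E4 at fret 8 → C5 (MIDI 72).
59 − 72 = -13, so the two pitches are 13 semitones apart.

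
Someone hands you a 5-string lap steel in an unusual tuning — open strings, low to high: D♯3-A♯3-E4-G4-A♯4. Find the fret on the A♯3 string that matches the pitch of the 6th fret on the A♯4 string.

18

A♯4 at fret 6 is A♯4 + 6 semitones = E5.
The open A♯3 string is 12 semitones below the open A♯4, so the same pitch on the A♯3 string lies at fret 6 + 12 = 18.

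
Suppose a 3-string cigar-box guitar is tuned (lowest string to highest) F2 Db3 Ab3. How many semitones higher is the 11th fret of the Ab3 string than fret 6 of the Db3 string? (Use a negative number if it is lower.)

12 semitones

Ab3 at fret 11 → G4 (MIDI 67); Db3 at fret 6 → G3 (MIDI 55).
67 − 55 = 12, so the two pitches are 12 semitones apart.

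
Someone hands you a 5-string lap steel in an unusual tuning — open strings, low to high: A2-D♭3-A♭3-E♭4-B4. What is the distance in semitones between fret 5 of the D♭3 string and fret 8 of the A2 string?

D♭3 at fret 5 → G♭3 (MIDI 54); A2 at fret 8 → F3 (MIDI 53).
54 − 53 = 1, so the two pitches are 1 semitone apart, with G♭3 the higher.

1 semitone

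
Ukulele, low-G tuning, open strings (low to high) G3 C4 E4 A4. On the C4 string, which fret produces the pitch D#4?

D#4 is 3 semitones above the open C4 (C–C#–D–D#), so it sits at fret 3.

3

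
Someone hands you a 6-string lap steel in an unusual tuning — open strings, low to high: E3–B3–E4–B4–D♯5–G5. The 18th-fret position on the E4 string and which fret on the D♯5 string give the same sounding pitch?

Fret 18 on E4 is MIDI 64 + 18 = 82 (A♯5). On the D♯5 string (open MIDI 75), that pitch is 82 − 75 = fret 7.

7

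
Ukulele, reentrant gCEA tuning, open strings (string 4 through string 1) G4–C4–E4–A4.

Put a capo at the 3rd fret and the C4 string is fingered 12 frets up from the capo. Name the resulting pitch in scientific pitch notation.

The capo raises the open C4 by 3 semitones to D#4; fretting 12 more gives C4 + 3 + 12 = C4 + 15 semitones = D#5.
(Also written Eb.)

D#5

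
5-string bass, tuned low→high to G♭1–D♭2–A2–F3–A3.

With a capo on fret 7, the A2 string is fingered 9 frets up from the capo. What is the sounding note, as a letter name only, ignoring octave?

D♭

The capo raises the open A2 by 7 semitones to E3; fretting 9 more gives A2 + 7 + 9 = A2 + 16 semitones, landing on D♭.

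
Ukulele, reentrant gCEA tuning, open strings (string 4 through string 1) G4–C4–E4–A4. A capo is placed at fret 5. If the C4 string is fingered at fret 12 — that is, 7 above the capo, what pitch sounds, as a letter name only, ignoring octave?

The capo raises the open C4 by 5 semitones to F4; fretting 7 more gives C4 + 5 + 7 = C4 + 12 semitones, landing on C.

C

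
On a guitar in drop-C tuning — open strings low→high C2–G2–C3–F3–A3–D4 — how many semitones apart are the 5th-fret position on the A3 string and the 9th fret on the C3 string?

A3 at fret 5 → D4 (MIDI 62); C3 at fret 9 → A3 (MIDI 57).
62 − 57 = 5, so the two pitches are 5 semitones apart, with D4 the higher.

5 semitones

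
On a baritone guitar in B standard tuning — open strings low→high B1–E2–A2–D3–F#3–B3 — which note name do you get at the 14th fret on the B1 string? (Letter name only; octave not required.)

C#

The open B1 string plus 14 semitones: B–C–C#–D–…–B–C–C#.
(Equivalently spelled Db.)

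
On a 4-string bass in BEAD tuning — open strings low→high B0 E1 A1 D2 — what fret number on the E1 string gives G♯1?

G♯1 is 4 semitones above the open E1 (E–F–F#–G–G#), so it sits at fret 4.

4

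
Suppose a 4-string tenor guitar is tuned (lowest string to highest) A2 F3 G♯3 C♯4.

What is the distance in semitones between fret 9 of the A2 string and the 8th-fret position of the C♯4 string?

A2 at fret 9 → F♯3 (MIDI 54); C♯4 at fret 8 → A4 (MIDI 69).
54 − 69 = -15, so the two pitches are 15 semitones apart, with A4 the higher.

15 semitones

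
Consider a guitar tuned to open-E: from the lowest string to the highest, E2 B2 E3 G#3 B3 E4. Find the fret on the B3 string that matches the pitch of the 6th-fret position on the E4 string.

11

E4 at fret 6 is E4 + 6 semitones = A#4.
The open B3 string is 5 semitones below the open E4, so the same pitch on the B3 string lies at fret 6 + 5 = 11.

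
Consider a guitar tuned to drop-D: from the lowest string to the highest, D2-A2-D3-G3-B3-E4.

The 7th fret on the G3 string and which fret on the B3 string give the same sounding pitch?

G3 at fret 7 is G3 + 7 semitones = D4.
The open B3 string is 4 semitones above the open G3, so the same pitch on the B3 string lies at fret 7 − 4 = 3.

3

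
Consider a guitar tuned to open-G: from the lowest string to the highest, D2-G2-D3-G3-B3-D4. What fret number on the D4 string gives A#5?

20

A#5 is 20 semitones above the open D4 (D–D#–E–F–…–G#–A–A#), so it sits at fret 20.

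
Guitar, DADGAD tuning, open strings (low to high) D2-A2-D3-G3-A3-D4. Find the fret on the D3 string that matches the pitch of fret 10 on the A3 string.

17

A3 at fret 10 is A3 + 10 semitones = G4.
The open D3 string is 7 semitones below the open A3, so the same pitch on the D3 string lies at fret 10 + 7 = 17.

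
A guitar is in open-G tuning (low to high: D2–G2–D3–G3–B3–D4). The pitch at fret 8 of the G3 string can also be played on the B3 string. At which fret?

4

Fret 8 on G3 is MIDI 55 + 8 = 63 (D#4). On the B3 string (open MIDI 59), that pitch is 63 − 59 = fret 4.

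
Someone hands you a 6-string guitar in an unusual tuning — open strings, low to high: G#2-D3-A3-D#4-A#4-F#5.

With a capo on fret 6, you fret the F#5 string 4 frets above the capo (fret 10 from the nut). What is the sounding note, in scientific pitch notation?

E6

The capo raises the open F#5 by 6 semitones to C6; fretting 4 more gives F#5 + 6 + 4 = F#5 + 10 semitones = E6.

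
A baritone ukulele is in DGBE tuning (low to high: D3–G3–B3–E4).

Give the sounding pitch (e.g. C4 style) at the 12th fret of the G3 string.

G4

Each fret is one semitone, so G3 + 12 = G4.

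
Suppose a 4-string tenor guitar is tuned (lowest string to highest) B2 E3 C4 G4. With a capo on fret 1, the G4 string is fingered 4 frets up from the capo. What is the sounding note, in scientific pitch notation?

C5

The capo raises the open G4 by 1 semitone to G#4; fretting 4 more gives G4 + 1 + 4 = G4 + 5 semitones = C5.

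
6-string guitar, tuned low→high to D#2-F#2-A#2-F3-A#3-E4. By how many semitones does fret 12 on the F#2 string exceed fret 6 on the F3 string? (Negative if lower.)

-5 semitones

F#2 at fret 12 → F#3 (MIDI 54); F3 at fret 6 → B3 (MIDI 59).
54 − 59 = -5, so the two pitches are 5 semitones apart.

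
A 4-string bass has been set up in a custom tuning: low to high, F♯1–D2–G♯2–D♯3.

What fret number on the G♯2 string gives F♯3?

F♯3 is 10 semitones above the open G♯2 (G#–A–A#–B–…–E–F–F#), so it sits at fret 10.

10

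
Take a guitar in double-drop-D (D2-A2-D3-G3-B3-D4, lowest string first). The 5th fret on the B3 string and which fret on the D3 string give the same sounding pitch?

B3 at fret 5 is B3 + 5 semitones = E4.
The open D3 string is 9 semitones below the open B3, so the same pitch on the D3 string lies at fret 5 + 9 = 14.

14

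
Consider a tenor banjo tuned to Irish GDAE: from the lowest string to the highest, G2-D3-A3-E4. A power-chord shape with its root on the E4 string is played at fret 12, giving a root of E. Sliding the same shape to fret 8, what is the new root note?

Moving from fret 12 to fret 8 shifts the root by -4 semitones.
E down 4 semitones is C.

C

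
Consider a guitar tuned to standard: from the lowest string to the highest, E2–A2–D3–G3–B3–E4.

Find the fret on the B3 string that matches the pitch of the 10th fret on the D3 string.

1

Fret 10 on D3 is MIDI 50 + 10 = 60 (C4). On the B3 string (open MIDI 59), that pitch is 60 − 59 = fret 1.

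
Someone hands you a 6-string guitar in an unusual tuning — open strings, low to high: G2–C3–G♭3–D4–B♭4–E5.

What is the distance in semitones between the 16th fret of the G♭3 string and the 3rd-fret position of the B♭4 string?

G♭3 at fret 16 → B♭4 (MIDI 70); B♭4 at fret 3 → D♭5 (MIDI 73).
70 − 73 = -3, so the two pitches are 3 semitones apart, with D♭5 the higher.

3 semitones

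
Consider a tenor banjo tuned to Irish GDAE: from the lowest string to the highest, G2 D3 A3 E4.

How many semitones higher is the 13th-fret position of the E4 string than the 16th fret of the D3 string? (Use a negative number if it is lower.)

11 semitones

E4 at fret 13 → F5 (MIDI 77); D3 at fret 16 → F#4 (MIDI 66).
77 − 66 = 11, so the two pitches are 11 semitones apart.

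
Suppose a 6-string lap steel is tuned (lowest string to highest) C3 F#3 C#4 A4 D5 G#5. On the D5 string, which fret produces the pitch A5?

7

A5 is 7 semitones above the open D5 (D–D#–E–F–F#–G–G#–A), so it sits at fret 7.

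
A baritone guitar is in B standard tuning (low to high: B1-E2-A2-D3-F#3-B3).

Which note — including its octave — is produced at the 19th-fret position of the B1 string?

F#3

Each fret is one semitone, so B1 + 19 = F#3.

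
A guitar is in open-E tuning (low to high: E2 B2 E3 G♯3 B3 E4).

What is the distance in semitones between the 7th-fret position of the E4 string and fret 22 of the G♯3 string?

E4 at fret 7 → B4 (MIDI 71); G♯3 at fret 22 → F♯5 (MIDI 78).
71 − 78 = -7, so the two pitches are 7 semitones apart, with F♯5 the higher.

7 semitones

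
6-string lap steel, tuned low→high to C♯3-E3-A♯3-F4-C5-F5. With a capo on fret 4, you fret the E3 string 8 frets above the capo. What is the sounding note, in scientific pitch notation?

E4

The capo raises the open E3 by 4 semitones to G♯3; fretting 8 more gives E3 + 4 + 8 = E3 + 12 semitones = E4.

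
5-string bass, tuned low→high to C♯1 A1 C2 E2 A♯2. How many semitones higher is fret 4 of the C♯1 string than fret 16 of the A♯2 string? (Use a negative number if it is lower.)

C♯1 at fret 4 → F1 (MIDI 29); A♯2 at fret 16 → D4 (MIDI 62).
29 − 62 = -33, so the two pitches are 33 semitones apart.

-33 semitones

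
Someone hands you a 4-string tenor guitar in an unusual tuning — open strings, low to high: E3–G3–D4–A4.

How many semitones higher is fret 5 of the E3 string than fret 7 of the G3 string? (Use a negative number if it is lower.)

E3 at fret 5 → A3 (MIDI 57); G3 at fret 7 → D4 (MIDI 62).
57 − 62 = -5, so the two pitches are 5 semitones apart.

-5 semitones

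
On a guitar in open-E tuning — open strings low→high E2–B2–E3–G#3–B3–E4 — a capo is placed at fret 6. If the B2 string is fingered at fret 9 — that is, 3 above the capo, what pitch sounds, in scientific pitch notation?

G#3

The capo raises the open B2 by 6 semitones to F3; fretting 3 more gives B2 + 6 + 3 = B2 + 9 semitones = G#3.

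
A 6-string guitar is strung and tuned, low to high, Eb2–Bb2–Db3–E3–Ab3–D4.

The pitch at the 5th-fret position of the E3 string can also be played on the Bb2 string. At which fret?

11

E3 at fret 5 is E3 + 5 semitones = A3.
The open Bb2 string is 6 semitones below the open E3, so the same pitch on the Bb2 string lies at fret 5 + 6 = 11.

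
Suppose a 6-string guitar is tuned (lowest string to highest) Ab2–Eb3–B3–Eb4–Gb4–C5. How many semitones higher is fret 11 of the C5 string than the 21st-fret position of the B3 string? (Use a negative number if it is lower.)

3 semitones

C5 at fret 11 → B5 (MIDI 83); B3 at fret 21 → Ab5 (MIDI 80).
83 − 80 = 3, so the two pitches are 3 semitones apart.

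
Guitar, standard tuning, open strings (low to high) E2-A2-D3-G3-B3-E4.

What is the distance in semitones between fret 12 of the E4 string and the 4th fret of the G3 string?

17 semitones

E4 at fret 12 → E5 (MIDI 76); G3 at fret 4 → B3 (MIDI 59).
76 − 59 = 17, so the two pitches are 17 semitones apart, with E5 the higher.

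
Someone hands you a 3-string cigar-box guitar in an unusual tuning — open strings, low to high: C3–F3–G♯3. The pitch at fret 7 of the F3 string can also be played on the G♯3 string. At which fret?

F3 at fret 7 is F3 + 7 semitones = C4.
The open G♯3 string is 3 semitones above the open F3, so the same pitch on the G♯3 string lies at fret 7 − 3 = 4.

4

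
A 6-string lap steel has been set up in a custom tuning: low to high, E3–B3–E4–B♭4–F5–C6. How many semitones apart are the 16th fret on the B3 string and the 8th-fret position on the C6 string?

17 semitones

B3 at fret 16 → E♭5 (MIDI 75); C6 at fret 8 → A♭6 (MIDI 92).
75 − 92 = -17, so the two pitches are 17 semitones apart, with A♭6 the higher.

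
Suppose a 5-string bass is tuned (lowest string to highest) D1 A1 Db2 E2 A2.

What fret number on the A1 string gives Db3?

Db3 is 16 semitones above the open A1 (A–Bb–B–C–…–B–C–Db), so it sits at fret 16.

16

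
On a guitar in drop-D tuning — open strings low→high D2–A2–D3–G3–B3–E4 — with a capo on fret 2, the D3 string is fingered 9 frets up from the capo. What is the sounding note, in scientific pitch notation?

C#4

The capo raises the open D3 by 2 semitones to E3; fretting 9 more gives D3 + 2 + 9 = D3 + 11 semitones = C#4.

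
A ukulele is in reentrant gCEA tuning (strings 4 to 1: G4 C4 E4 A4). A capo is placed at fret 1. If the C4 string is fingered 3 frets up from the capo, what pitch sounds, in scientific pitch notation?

The capo raises the open C4 by 1 semitone to C#4; fretting 3 more gives C4 + 1 + 3 = C4 + 4 semitones = E4.

E4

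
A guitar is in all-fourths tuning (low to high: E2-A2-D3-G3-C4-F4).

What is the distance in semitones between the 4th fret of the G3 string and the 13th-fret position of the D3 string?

G3 at fret 4 → B3 (MIDI 59); D3 at fret 13 → D#4 (MIDI 63).
59 − 63 = -4, so the two pitches are 4 semitones apart, with D#4 the higher.

4 semitones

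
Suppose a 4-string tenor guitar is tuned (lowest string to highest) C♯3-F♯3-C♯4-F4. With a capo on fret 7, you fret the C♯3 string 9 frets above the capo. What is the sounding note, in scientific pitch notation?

F4

The capo raises the open C♯3 by 7 semitones to G♯3; fretting 9 more gives C♯3 + 7 + 9 = C♯3 + 16 semitones = F4.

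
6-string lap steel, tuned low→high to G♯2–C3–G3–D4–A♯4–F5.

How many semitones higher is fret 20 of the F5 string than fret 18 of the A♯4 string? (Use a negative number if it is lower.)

F5 at fret 20 → C♯7 (MIDI 97); A♯4 at fret 18 → E6 (MIDI 88).
97 − 88 = 9, so the two pitches are 9 semitones apart.

9 semitones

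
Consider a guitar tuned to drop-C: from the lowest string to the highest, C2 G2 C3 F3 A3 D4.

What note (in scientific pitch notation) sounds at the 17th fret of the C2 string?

F3

C2 is MIDI 36. Adding 17 gives 53, which is F3.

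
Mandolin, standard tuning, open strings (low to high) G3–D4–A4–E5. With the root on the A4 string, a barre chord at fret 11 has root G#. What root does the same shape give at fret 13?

A#

Moving from fret 11 to fret 13 shifts the root by 2 semitones.
G# up 2 semitones is A#.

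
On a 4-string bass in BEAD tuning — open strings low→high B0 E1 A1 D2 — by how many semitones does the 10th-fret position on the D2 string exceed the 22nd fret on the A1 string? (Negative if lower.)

-7 semitones

D2 at fret 10 → C3 (MIDI 48); A1 at fret 22 → G3 (MIDI 55).
48 − 55 = -7, so the two pitches are 7 semitones apart.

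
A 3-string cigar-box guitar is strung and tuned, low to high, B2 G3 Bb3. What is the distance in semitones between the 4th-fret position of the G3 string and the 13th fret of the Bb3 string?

G3 at fret 4 → B3 (MIDI 59); Bb3 at fret 13 → B4 (MIDI 71).
59 − 71 = -12, so the two pitches are 12 semitones apart, with B4 the higher.

12 semitones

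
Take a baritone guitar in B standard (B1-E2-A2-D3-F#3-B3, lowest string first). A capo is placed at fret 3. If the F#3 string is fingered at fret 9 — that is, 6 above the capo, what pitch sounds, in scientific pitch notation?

D#4

The capo raises the open F#3 by 3 semitones to A3; fretting 6 more gives F#3 + 3 + 6 = F#3 + 9 semitones = D#4.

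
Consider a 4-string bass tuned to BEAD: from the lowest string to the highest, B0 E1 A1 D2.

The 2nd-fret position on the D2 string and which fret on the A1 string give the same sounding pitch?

7

D2 at fret 2 is D2 + 2 semitones = E2.
The open A1 string is 5 semitones below the open D2, so the same pitch on the A1 string lies at fret 2 + 5 = 7.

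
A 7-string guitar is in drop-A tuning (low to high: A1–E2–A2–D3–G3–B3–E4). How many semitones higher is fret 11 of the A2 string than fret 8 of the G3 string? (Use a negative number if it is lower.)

-7 semitones

A2 at fret 11 → G#3 (MIDI 56); G3 at fret 8 → D#4 (MIDI 63).
56 − 63 = -7, so the two pitches are 7 semitones apart.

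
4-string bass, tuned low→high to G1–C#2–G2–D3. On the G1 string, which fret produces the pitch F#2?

11

F#2 is 11 semitones above the open G1 (G–G#–A–A#–…–E–F–F#), so it sits at fret 11.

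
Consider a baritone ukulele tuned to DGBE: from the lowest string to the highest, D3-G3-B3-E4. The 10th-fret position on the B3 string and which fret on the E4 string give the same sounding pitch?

B3 at fret 10 is B3 + 10 semitones = A4.
The open E4 string is 5 semitones above the open B3, so the same pitch on the E4 string lies at fret 10 − 5 = 5.

5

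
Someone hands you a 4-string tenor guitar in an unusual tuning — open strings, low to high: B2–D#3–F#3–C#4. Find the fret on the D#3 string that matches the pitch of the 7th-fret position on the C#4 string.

17

Fret 7 on C#4 is MIDI 61 + 7 = 68 (G#4). On the D#3 string (open MIDI 51), that pitch is 68 − 51 = fret 17.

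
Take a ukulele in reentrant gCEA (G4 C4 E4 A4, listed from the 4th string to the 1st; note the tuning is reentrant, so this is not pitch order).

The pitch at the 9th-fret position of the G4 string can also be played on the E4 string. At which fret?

Fret 9 on G4 is MIDI 67 + 9 = 76 (E5). On the E4 string (open MIDI 64), that pitch is 76 − 64 = fret 12.

12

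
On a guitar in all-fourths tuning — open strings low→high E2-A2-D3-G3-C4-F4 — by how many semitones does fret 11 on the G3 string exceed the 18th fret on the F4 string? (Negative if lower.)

G3 at fret 11 → F#4 (MIDI 66); F4 at fret 18 → B5 (MIDI 83).
66 − 83 = -17, so the two pitches are 17 semitones apart.

-17 semitones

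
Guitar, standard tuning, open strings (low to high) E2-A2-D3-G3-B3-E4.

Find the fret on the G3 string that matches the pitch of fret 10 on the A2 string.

0

A2 at fret 10 is A2 + 10 semitones = G3.
The open G3 string is 10 semitones above the open A2, so the same pitch on the G3 string lies at fret 10 − 10 = 0.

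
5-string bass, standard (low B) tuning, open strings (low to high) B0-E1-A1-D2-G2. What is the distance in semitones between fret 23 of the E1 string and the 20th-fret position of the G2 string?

E1 at fret 23 → D♯3 (MIDI 51); G2 at fret 20 → D♯4 (MIDI 63).
51 − 63 = -12, so the two pitches are 12 semitones apart, with D♯4 the higher.

12 semitones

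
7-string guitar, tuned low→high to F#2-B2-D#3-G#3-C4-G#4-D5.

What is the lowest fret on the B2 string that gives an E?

5

From B2, count semitones up the chromatic scale until reaching E: B–C–C#–D–D#–E — 5 steps.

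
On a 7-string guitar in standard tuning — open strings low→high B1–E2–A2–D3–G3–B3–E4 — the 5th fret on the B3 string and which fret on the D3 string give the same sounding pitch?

14

Fret 5 on B3 is MIDI 59 + 5 = 64 (E4). On the D3 string (open MIDI 50), that pitch is 64 − 50 = fret 14.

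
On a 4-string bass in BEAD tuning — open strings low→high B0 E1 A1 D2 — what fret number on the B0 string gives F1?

F1 is 6 semitones above the open B0 (B–C–C#–D–D#–E–F), so it sits at fret 6.

6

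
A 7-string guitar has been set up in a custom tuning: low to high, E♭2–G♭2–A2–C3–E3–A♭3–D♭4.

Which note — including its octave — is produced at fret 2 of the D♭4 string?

Each fret is one semitone, so D♭4 + 2 = E♭4.
(Equivalently spelled D♯4.)

E♭4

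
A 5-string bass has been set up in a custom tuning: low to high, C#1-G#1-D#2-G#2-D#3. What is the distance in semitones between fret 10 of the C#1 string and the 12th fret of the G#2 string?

C#1 at fret 10 → B1 (MIDI 35); G#2 at fret 12 → G#3 (MIDI 56).
35 − 56 = -21, so the two pitches are 21 semitones apart, with G#3 the higher.

21 semitones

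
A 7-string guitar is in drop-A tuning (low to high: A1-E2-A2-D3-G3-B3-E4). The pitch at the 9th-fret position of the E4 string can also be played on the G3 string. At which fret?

E4 at fret 9 is E4 + 9 semitones = C♯5.
The open G3 string is 9 semitones below the open E4, so the same pitch on the G3 string lies at fret 9 + 9 = 18.

18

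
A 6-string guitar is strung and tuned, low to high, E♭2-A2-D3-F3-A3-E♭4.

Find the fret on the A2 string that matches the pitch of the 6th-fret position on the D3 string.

11

Fret 6 on D3 is MIDI 50 + 6 = 56 (A♭3). On the A2 string (open MIDI 45), that pitch is 56 − 45 = fret 11.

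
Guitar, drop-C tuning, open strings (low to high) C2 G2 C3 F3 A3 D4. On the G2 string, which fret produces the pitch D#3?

8

D#3 is 8 semitones above the open G2 (G–G#–A–A#–B–C–C#–D–D#), so it sits at fret 8.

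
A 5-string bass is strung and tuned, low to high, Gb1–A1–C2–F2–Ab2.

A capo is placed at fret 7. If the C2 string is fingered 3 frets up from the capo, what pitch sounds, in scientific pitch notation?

The capo raises the open C2 by 7 semitones to G2; fretting 3 more gives C2 + 7 + 3 = C2 + 10 semitones = Bb2.
(Also written A#.)

Bb2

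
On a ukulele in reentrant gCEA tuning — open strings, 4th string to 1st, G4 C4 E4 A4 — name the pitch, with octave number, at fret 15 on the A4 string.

C6

The open A4 string plus 15 semitones: A–A#–B–C–…–A#–B–C.
The walk passes from B into C 2 times, so the octave number goes from 4 to 6.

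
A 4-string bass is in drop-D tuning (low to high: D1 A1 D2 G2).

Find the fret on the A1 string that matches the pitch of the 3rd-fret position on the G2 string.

G2 at fret 3 is G2 + 3 semitones = A#2.
The open A1 string is 10 semitones below the open G2, so the same pitch on the A1 string lies at fret 3 + 10 = 13.

13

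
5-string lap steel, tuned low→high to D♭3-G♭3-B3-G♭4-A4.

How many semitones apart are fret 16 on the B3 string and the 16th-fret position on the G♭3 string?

B3 at fret 16 → E♭5 (MIDI 75); G♭3 at fret 16 → B♭4 (MIDI 70).
75 − 70 = 5, so the two pitches are 5 semitones apart, with E♭5 the higher.

5 semitones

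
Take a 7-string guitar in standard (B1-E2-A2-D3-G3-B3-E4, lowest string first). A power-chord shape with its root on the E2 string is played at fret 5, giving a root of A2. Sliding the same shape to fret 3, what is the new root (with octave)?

G2

Moving from fret 5 to fret 3 shifts the root by -2 semitones.
A2 down 2 semitones is G2.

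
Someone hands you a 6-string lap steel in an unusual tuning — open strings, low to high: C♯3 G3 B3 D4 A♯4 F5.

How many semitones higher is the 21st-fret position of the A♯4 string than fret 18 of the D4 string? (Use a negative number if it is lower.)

A♯4 at fret 21 → G6 (MIDI 91); D4 at fret 18 → G♯5 (MIDI 80).
91 − 80 = 11, so the two pitches are 11 semitones apart.

11 semitones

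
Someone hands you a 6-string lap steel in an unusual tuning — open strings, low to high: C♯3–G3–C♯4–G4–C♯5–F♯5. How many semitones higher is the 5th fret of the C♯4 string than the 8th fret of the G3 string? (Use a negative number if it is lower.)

3 semitones

C♯4 at fret 5 → F♯4 (MIDI 66); G3 at fret 8 → D♯4 (MIDI 63).
66 − 63 = 3, so the two pitches are 3 semitones apart.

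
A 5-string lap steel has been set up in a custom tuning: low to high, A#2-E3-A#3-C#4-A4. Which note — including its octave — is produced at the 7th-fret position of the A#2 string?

F3

Each fret is one semitone, so A#2 + 7 = F3.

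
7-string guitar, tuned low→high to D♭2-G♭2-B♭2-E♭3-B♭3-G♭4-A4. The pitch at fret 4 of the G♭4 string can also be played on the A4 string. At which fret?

G♭4 at fret 4 is G♭4 + 4 semitones = B♭4.
The open A4 string is 3 semitones above the open G♭4, so the same pitch on the A4 string lies at fret 4 − 3 = 1.

1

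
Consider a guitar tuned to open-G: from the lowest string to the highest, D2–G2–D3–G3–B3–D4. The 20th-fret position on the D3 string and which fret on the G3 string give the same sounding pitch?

15

D3 at fret 20 is D3 + 20 semitones = A♯4.
The open G3 string is 5 semitones above the open D3, so the same pitch on the G3 string lies at fret 20 − 5 = 15.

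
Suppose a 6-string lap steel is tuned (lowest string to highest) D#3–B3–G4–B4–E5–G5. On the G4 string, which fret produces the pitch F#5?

11

F#5 is 11 semitones above the open G4 (G–G#–A–A#–…–E–F–F#), so it sits at fret 11.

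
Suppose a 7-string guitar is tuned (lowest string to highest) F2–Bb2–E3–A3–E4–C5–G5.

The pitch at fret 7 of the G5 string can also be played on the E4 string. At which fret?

22

Fret 7 on G5 is MIDI 79 + 7 = 86 (D6). On the E4 string (open MIDI 64), that pitch is 86 − 64 = fret 22.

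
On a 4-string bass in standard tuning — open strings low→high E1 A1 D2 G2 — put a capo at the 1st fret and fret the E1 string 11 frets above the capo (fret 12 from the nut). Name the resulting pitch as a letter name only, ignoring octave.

The capo raises the open E1 by 1 semitone to F1; fretting 11 more gives E1 + 1 + 11 = E1 + 12 semitones, landing on E.

E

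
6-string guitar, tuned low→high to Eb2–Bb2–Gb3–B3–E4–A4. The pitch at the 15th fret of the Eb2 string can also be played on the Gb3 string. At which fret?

Fret 15 on Eb2 is MIDI 39 + 15 = 54 (Gb3). On the Gb3 string (open MIDI 54), that pitch is 54 − 54 = fret 0.

0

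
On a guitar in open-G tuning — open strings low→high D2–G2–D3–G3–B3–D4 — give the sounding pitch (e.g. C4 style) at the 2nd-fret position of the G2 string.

A2

G2 is MIDI 43. Adding 2 gives 45, which is A2.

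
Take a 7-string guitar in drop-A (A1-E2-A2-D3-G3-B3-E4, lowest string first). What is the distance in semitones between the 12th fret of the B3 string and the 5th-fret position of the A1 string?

B3 at fret 12 → B4 (MIDI 71); A1 at fret 5 → D2 (MIDI 38).
71 − 38 = 33, so the two pitches are 33 semitones apart, with B4 the higher.

33 semitones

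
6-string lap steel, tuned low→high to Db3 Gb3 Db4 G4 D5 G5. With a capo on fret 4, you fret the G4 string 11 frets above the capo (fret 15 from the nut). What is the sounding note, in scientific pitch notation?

The capo raises the open G4 by 4 semitones to B4; fretting 11 more gives G4 + 4 + 11 = G4 + 15 semitones = Bb5.
(Also written A#.)

Bb5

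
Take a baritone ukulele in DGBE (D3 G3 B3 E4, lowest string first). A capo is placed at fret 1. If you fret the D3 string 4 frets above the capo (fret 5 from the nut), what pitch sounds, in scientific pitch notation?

The capo raises the open D3 by 1 semitone to D♯3; fretting 4 more gives D3 + 1 + 4 = D3 + 5 semitones = G3.

G3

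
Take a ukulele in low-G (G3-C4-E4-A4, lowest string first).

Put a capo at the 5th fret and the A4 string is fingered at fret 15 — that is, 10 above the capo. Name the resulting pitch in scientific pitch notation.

The capo raises the open A4 by 5 semitones to D5; fretting 10 more gives A4 + 5 + 10 = A4 + 15 semitones = C6.

C6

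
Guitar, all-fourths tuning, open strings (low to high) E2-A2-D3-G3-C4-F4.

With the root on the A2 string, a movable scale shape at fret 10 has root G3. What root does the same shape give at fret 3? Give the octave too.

Moving from fret 10 to fret 3 shifts the root by -7 semitones.
G3 down 7 semitones is C3.

C3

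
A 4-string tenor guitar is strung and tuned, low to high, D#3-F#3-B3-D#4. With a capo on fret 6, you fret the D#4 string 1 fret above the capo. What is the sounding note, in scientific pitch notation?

A#4

The capo raises the open D#4 by 6 semitones to A4; fretting 1 more gives D#4 + 6 + 1 = D#4 + 7 semitones = A#4.
(Also written Bb.)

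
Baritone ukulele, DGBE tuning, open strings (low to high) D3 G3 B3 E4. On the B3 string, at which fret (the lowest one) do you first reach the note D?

3

From B3, count semitones up the chromatic scale until reaching D: B–C–C#–D — 3 steps.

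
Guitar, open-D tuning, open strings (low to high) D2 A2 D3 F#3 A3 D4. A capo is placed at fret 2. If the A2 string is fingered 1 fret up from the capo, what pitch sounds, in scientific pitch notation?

The capo raises the open A2 by 2 semitones to B2; fretting 1 more gives A2 + 2 + 1 = A2 + 3 semitones = C3.

C3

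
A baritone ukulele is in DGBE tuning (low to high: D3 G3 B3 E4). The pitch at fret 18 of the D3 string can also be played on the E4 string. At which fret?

4

D3 at fret 18 is D3 + 18 semitones = G#4.
The open E4 string is 14 semitones above the open D3, so the same pitch on the E4 string lies at fret 18 − 14 = 4.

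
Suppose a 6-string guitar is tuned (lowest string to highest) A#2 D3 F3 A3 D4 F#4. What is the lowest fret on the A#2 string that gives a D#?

From A#2, count semitones up the chromatic scale until reaching D#: A#–B–C–C#–D–D# — 5 steps.

5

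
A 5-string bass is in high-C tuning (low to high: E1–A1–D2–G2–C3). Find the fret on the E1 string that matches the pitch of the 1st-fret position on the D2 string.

D2 at fret 1 is D2 + 1 semitone = D#2.
The open E1 string is 10 semitones below the open D2, so the same pitch on the E1 string lies at fret 1 + 10 = 11.

11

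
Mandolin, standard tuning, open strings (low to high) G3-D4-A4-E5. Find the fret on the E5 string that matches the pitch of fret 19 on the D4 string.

D4 at fret 19 is D4 + 19 semitones = A5.
The open E5 string is 14 semitones above the open D4, so the same pitch on the E5 string lies at fret 19 − 14 = 5.

5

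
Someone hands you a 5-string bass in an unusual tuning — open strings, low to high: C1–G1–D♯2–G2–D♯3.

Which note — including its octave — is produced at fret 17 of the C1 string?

F2

The open C1 string plus 17 semitones: C–C#–D–D#–…–D#–E–F.
The walk passes from B into C once, so the octave number goes from 1 to 2.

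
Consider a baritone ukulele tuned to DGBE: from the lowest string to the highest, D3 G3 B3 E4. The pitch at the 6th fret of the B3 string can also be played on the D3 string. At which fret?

15

B3 at fret 6 is B3 + 6 semitones = F4.
The open D3 string is 9 semitones below the open B3, so the same pitch on the D3 string lies at fret 6 + 9 = 15.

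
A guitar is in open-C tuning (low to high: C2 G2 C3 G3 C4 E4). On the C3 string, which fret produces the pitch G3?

7

G3 is 7 semitones above the open C3 (C–C#–D–D#–E–F–F#–G), so it sits at fret 7.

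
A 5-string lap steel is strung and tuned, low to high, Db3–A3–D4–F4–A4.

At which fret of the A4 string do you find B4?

B4 is 2 semitones above the open A4 (A–Bb–B), so it sits at fret 2.

2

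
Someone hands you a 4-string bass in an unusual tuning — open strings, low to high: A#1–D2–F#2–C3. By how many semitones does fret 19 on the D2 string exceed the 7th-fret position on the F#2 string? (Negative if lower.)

8 semitones

D2 at fret 19 → A3 (MIDI 57); F#2 at fret 7 → C#3 (MIDI 49).
57 − 49 = 8, so the two pitches are 8 semitones apart.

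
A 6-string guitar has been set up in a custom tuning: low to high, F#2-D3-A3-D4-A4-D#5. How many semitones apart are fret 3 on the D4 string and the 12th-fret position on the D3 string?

D4 at fret 3 → F4 (MIDI 65); D3 at fret 12 → D4 (MIDI 62).
65 − 62 = 3, so the two pitches are 3 semitones apart, with F4 the higher.

3 semitones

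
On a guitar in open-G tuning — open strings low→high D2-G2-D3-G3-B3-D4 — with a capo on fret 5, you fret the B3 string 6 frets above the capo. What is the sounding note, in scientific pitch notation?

The capo raises the open B3 by 5 semitones to E4; fretting 6 more gives B3 + 5 + 6 = B3 + 11 semitones = A#4.
(Also written Bb.)

A#4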